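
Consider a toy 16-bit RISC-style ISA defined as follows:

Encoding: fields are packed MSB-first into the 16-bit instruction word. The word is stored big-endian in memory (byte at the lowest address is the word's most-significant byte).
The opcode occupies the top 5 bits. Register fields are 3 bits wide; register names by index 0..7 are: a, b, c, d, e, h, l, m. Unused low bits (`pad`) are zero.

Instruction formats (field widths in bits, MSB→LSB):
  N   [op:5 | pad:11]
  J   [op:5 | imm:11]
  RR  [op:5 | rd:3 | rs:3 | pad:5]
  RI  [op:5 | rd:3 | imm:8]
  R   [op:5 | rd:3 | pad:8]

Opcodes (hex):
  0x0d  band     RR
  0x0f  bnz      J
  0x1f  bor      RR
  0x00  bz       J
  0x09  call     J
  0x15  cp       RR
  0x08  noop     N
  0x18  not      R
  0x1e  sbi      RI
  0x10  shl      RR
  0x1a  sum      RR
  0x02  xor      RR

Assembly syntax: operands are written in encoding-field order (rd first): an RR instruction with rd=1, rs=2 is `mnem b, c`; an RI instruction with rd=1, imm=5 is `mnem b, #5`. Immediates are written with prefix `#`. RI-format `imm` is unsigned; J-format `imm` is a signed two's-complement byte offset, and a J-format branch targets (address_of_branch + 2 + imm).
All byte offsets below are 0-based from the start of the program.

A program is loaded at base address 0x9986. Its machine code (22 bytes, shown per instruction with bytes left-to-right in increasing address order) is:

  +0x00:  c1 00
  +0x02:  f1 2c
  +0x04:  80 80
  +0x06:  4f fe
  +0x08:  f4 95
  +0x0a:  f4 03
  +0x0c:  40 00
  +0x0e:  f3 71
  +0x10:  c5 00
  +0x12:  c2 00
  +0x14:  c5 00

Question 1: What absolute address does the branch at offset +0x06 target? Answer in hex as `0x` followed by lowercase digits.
[06] 4f fe → 0x4ffe
  top 5b → 0x9 → call [J]
  imm: (w>>0)&0x7ff=0x7fe (s11→-2) → #-2
  target = base 0x9986 + off 0x06 + 2 + imm -2 = 0x998c

0x998c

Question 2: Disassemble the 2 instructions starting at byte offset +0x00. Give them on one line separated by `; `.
@+00  big-endian(c1 00) = 0xc100
  op=0xc100>>11=0x18 ⇒ not (R)
  [10:8] rd=1 = b
@+02  big-endian(f1 2c) = 0xf12c
  op=0xf12c>>11=0x1e ⇒ sbi (RI)
  [10:8] rd=1 = b
  [7:0] imm=44 = #44

not b; sbi b, #44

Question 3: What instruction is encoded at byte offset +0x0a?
@+0a  big-endian(f4 03) = 0xf403
  op=0xf403>>11=0x1e ⇒ sbi (RI)
  [10:8] rd=4 = e
  [7:0] imm=3 = #3

sbi e, #3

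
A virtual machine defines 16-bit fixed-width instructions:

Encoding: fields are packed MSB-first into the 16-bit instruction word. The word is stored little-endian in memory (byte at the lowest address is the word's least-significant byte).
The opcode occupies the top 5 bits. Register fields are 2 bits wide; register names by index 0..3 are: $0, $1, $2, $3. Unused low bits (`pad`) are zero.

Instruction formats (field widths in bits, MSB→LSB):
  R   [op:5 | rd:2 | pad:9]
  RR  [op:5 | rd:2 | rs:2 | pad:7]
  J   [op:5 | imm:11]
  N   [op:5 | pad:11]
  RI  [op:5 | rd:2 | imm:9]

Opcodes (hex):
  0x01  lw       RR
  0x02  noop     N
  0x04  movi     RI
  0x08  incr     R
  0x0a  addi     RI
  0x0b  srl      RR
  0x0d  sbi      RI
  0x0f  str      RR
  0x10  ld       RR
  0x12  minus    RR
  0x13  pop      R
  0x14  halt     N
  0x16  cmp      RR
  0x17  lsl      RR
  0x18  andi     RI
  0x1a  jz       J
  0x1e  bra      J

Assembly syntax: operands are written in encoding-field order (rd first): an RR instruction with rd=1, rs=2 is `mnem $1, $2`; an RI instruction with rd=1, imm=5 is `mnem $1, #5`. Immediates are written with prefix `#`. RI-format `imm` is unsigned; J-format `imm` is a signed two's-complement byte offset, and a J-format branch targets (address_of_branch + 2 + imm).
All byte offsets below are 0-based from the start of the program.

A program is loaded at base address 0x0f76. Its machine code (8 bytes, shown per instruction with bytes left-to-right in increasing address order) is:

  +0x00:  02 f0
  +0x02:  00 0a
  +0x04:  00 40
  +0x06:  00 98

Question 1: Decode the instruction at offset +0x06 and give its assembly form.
pop $0

off 0x06: read 00 98 as little → 0x9800
  op=0x9800>>11=0x13 ⇒ pop (R)
  rd: (w>>9)&0x3=0x0 → $0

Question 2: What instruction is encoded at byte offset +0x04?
incr $0

off 0x04: read 00 40 as little → 0x4000
  top 5b → 0x8 → incr [R]
  rd: (w>>9)&0x3=0x0 → $0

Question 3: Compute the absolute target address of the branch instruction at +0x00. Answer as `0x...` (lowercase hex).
+0x00: 02 f0 ⇒ word 0xf002 (little)
  top 5b → 0x1e → bra [J]
  imm@[10:0]=0x2 ⇒ #2
  target = base 0x0f76 + off 0x00 + 2 + imm 2 = 0x0f7a

0x0f7a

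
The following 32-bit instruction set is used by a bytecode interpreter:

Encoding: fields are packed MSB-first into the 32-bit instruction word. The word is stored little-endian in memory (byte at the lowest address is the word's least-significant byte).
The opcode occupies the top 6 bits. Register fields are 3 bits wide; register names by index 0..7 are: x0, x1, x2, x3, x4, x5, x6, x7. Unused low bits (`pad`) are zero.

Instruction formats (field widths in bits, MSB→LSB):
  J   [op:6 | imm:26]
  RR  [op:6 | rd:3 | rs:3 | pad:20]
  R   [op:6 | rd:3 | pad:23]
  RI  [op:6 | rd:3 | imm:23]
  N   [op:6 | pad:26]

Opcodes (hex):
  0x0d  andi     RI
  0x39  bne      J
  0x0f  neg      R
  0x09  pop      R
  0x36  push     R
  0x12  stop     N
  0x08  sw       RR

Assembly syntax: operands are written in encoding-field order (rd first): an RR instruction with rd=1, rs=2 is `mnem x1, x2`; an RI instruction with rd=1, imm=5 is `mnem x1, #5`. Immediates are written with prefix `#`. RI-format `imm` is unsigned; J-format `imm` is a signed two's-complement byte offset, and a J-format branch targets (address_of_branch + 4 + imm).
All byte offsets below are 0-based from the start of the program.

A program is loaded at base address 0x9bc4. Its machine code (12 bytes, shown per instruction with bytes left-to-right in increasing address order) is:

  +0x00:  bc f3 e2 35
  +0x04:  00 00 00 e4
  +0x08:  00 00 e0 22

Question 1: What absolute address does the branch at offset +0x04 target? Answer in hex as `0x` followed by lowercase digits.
0x9bcc

+0x04: 00 00 00 e4 ⇒ word 0xe4000000 (little)
  top 6b → 0x39 → bne [J]
  [25:0] imm=0 = #0
  target = base 0x9bc4 + off 0x04 + 4 + imm 0 = 0x9bcc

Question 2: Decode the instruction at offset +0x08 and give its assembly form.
sw x5, x6

off 0x08: read 00 00 e0 22 as little → 0x22e00000
  opcode bits[31:26]=0x8: sw/RR
  rd: (w>>23)&0x7=0x5 → x5
  rs: (w>>20)&0x7=0x6 → x6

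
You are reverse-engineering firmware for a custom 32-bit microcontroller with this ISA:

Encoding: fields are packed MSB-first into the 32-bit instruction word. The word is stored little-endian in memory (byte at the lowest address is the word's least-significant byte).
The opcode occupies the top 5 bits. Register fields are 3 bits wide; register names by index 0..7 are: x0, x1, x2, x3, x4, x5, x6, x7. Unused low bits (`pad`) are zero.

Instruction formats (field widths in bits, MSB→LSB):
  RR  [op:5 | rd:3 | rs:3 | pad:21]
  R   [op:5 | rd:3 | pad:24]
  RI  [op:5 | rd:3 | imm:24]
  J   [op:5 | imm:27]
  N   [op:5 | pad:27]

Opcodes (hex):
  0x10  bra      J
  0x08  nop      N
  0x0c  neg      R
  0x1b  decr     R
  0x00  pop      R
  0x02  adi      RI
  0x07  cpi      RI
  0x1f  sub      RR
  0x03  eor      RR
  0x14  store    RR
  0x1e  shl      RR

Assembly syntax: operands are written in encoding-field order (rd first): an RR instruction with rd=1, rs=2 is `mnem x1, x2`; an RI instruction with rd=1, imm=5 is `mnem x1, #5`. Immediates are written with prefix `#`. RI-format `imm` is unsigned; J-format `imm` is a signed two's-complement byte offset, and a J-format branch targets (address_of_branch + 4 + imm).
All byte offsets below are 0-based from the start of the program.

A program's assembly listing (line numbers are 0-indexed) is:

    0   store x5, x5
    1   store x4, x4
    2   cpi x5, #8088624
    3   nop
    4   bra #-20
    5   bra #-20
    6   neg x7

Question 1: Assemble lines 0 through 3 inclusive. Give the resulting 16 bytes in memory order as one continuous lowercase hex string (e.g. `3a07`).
0000a0a5000080a4306c7b3d00000040

0. store fields op=0x14:5|rd=5:3|rs=5:3|pad=0:21 → word a5a00000h → 00 00 a0 a5
1. store fields op=0x14:5|rd=4:3|rs=4:3|pad=0:21 → word a4800000h → 00 00 80 a4
2. cpi fields op=0x7:5|rd=5:3|imm=8088624:24 → word 3d7b6c30h → 30 6c 7b 3d
3. nop fields op=0x8:5|pad=0:27 → word 40000000h → 00 00 00 40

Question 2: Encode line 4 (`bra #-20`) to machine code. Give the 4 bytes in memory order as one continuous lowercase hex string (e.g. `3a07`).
ecffff87

line 4 (bra): pack op=0x10:5|imm=-20:27 = 0x87ffffec; little→ ec ff ff 87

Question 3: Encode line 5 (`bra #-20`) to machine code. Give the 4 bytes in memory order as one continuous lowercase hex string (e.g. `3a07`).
ecffff87

line 5 (bra): pack op=0x10:5|imm=-20:27 = 0x87ffffec; little→ ec ff ff 87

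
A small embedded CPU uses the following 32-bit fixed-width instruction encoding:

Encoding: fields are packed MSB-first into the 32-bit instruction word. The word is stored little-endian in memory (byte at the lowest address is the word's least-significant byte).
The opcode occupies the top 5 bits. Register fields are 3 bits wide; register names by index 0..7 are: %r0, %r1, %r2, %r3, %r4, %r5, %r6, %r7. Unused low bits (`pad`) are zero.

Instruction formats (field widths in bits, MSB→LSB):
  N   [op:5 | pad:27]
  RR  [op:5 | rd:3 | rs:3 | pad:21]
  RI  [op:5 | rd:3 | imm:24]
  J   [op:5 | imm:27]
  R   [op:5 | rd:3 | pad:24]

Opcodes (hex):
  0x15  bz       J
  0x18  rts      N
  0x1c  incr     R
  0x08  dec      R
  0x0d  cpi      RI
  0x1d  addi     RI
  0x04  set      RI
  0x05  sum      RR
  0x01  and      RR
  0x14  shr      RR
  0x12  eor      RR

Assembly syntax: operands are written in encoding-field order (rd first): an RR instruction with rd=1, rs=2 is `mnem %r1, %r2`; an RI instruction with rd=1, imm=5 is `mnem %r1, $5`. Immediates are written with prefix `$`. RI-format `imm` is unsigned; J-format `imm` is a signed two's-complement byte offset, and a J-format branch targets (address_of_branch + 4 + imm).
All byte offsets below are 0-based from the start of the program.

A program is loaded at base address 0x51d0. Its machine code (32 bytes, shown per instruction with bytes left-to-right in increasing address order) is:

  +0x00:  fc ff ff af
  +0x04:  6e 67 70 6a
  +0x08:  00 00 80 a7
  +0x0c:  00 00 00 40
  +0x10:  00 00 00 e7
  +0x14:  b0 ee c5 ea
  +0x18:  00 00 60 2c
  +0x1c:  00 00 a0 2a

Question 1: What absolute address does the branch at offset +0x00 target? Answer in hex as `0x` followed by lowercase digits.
@+00  little-endian(fc ff ff af) = 0xaffffffc
  top 5b → 0x15 → bz [J]
  imm@[26:0]=0x7fffffc (s27→-4) ⇒ $-4
  target = base 0x51d0 + off 0x00 + 4 + imm -4 = 0x51d0

0x51d0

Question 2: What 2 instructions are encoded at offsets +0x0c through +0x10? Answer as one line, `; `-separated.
+0x0c: 00 00 00 40 ⇒ word 0x40000000 (little)
  opcode bits[31:27]=0x8: dec/R
  [26:24] rd=0 = %r0
+0x10: 00 00 00 e7 ⇒ word 0xe7000000 (little)
  opcode bits[31:27]=0x1c: incr/R
  [26:24] rd=7 = %r7

dec %r0; incr %r7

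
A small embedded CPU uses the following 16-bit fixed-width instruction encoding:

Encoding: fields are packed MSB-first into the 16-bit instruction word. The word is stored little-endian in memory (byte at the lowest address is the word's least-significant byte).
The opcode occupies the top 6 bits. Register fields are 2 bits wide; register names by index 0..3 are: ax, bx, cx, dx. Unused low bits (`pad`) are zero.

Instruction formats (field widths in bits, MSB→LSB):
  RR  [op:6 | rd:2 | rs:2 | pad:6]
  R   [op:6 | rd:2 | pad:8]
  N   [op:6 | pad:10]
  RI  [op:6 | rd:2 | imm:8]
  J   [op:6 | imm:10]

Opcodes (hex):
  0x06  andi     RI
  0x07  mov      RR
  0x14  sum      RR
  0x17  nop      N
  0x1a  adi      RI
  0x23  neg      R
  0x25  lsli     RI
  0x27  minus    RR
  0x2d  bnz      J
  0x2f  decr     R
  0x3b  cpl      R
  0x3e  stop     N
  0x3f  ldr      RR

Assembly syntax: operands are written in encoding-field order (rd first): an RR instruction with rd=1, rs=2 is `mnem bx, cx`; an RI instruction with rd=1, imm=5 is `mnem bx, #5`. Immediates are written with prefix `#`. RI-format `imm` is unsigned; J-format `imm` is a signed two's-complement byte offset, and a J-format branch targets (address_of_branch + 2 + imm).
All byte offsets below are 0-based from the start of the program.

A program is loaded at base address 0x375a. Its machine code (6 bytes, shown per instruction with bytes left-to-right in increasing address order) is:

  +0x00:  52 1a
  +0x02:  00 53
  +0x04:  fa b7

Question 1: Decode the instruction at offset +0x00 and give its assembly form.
off 0x00: read 52 1a as little → 0x1a52
  op=0x1a52>>10=0x6 ⇒ andi (RI)
  rd@[9:8]=0x2 ⇒ cx
  imm@[7:0]=0x52 ⇒ #82

andi cx, #82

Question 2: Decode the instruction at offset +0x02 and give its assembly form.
sum dx, ax

off 0x02: read 00 53 as little → 0x5300
  opcode bits[15:10]=0x14: sum/RR
  rd: (w>>8)&0x3=0x3 → dx
  rs: (w>>6)&0x3=0x0 → ax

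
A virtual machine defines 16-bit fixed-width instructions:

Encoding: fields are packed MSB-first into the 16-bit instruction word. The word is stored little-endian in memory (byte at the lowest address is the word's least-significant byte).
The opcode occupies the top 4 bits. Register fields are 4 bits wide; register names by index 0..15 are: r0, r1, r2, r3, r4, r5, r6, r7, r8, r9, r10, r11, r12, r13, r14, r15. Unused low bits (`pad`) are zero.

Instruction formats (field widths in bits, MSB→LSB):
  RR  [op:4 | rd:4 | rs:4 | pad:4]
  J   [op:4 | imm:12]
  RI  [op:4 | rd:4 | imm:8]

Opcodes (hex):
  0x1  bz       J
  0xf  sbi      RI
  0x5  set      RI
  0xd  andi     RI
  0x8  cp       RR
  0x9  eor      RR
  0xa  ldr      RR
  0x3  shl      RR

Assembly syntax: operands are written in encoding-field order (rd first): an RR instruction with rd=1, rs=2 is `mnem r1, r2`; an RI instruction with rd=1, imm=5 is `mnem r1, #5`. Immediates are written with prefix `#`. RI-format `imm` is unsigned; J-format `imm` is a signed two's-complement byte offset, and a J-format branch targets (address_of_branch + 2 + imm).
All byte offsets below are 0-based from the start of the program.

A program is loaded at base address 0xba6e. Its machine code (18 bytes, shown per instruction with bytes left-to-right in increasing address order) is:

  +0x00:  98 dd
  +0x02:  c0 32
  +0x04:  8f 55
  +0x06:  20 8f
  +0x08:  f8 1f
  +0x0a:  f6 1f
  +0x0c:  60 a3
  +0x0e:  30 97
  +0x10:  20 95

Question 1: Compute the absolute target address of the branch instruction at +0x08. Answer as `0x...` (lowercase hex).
0xba70

+0x08: f8 1f ⇒ word 0x1ff8 (little)
  opcode bits[15:12]=0x1: bz/J
  imm@[11:0]=0xff8 (s12→-8) ⇒ #-8
  target = base 0xba6e + off 0x08 + 2 + imm -8 = 0xba70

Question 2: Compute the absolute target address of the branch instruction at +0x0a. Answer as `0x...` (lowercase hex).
[0a] f6 1f → 0x1ff6
  opcode bits[15:12]=0x1: bz/J
  [11:0] imm=4086 (s12→-10) = #-10
  target = base 0xba6e + off 0x0a + 2 + imm -10 = 0xba70

0xba70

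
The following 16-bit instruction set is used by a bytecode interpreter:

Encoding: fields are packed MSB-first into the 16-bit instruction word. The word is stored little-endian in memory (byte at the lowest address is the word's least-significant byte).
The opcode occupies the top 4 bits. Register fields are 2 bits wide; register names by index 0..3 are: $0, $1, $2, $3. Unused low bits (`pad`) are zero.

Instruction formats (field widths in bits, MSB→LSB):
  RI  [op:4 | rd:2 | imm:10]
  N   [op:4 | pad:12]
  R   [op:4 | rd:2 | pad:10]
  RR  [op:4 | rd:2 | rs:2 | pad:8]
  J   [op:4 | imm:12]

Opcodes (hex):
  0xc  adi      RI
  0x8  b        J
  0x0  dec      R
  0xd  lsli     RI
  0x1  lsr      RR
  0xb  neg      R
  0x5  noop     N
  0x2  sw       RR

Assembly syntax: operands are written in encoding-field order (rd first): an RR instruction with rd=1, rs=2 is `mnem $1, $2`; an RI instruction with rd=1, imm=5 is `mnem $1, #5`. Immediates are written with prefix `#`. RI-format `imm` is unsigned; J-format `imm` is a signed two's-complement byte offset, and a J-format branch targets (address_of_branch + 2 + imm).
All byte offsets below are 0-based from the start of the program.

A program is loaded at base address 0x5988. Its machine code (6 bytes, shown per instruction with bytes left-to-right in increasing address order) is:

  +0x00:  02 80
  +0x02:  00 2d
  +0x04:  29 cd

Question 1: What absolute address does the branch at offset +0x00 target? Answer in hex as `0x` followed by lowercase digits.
+0x00: 02 80 ⇒ word 0x8002 (little)
  op=0x8002>>12=0x8 ⇒ b (J)
  [11:0] imm=2 = #2
  target = base 0x5988 + off 0x00 + 2 + imm 2 = 0x598c

0x598c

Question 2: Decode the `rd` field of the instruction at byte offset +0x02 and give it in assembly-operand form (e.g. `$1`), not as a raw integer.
@+02  little-endian(00 2d) = 0x2d00
  opcode bits[15:12]=0x2: sw/RR
  rd: (w>>10)&0x3=0x3 → $3
  rs: (w>>8)&0x3=0x1 → $1

$3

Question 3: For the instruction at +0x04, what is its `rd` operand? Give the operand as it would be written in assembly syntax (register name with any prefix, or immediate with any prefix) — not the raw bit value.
off 0x04: read 29 cd as little → 0xcd29
  op=0xcd29>>12=0xc ⇒ adi (RI)
  rd: (w>>10)&0x3=0x3 → $3
  imm: (w>>0)&0x3ff=0x129 → #297

$3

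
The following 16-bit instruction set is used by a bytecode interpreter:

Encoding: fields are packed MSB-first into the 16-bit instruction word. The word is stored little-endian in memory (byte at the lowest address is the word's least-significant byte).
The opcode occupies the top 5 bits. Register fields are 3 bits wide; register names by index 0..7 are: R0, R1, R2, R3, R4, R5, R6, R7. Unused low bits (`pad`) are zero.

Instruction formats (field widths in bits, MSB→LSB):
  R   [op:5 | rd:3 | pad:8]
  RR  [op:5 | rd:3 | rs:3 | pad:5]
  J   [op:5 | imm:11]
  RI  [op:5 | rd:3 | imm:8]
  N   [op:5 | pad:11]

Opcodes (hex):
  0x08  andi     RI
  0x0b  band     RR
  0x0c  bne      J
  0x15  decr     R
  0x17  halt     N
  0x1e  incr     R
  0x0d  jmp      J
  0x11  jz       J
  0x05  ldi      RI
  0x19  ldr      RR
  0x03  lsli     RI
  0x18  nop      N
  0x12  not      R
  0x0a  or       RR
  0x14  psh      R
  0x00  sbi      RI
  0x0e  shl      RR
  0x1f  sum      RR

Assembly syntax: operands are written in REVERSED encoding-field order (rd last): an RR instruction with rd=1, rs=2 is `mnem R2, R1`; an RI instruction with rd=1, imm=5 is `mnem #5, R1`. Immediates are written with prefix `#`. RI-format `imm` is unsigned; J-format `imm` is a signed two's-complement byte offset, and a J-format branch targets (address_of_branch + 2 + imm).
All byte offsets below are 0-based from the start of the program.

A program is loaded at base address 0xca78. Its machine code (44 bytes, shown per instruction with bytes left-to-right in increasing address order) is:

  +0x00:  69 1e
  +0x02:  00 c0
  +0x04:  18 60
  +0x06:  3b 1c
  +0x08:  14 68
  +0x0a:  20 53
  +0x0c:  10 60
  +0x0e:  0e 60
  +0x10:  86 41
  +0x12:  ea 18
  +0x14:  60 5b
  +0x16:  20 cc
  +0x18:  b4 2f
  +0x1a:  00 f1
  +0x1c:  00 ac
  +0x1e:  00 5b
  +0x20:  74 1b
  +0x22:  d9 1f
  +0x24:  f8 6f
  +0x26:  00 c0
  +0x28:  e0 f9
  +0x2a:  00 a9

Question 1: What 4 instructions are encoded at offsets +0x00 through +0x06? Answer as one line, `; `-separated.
+0x00: 69 1e ⇒ word 0x1e69 (little)
  op=0x1e69>>11=0x3 ⇒ lsli (RI)
  rd: (w>>8)&0x7=0x6 → R6
  imm: (w>>0)&0xff=0x69 → #105
+0x02: 00 c0 ⇒ word 0xc000 (little)
  op=0xc000>>11=0x18 ⇒ nop (N)
+0x04: 18 60 ⇒ word 0x6018 (little)
  op=0x6018>>11=0xc ⇒ bne (J)
  imm: (w>>0)&0x7ff=0x18 → #24
+0x06: 3b 1c ⇒ word 0x1c3b (little)
  op=0x1c3b>>11=0x3 ⇒ lsli (RI)
  rd: (w>>8)&0x7=0x4 → R4
  imm: (w>>0)&0xff=0x3b → #59

lsli #105, R6; nop; bne #24; lsli #59, R4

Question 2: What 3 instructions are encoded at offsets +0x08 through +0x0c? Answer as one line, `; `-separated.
jmp #20; or R1, R3; bne #16

@+08  little-endian(14 68) = 0x6814
  op=0x6814>>11=0xd ⇒ jmp (J)
  imm@[10:0]=0x14 ⇒ #20
@+0a  little-endian(20 53) = 0x5320
  op=0x5320>>11=0xa ⇒ or (RR)
  rd@[10:8]=0x3 ⇒ R3
  rs@[7:5]=0x1 ⇒ R1
@+0c  little-endian(10 60) = 0x6010
  op=0x6010>>11=0xc ⇒ bne (J)
  imm@[10:0]=0x10 ⇒ #16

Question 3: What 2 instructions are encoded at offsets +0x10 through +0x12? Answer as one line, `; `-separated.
+0x10: 86 41 ⇒ word 0x4186 (little)
  top 5b → 0x8 → andi [RI]
  rd: (w>>8)&0x7=0x1 → R1
  imm: (w>>0)&0xff=0x86 → #134
+0x12: ea 18 ⇒ word 0x18ea (little)
  top 5b → 0x3 → lsli [RI]
  rd: (w>>8)&0x7=0x0 → R0
  imm: (w>>0)&0xff=0xea → #234

andi #134, R1; lsli #234, R0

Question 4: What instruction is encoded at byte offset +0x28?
off 0x28: read e0 f9 as little → 0xf9e0
  top 5b → 0x1f → sum [RR]
  [10:8] rd=1 = R1
  [7:5] rs=7 = R7

sum R7, R1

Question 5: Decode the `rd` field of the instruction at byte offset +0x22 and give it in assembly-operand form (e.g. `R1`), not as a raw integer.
R7

off 0x22: read d9 1f as little → 0x1fd9
  op=0x1fd9>>11=0x3 ⇒ lsli (RI)
  [10:8] rd=7 = R7
  [7:0] imm=217 = #217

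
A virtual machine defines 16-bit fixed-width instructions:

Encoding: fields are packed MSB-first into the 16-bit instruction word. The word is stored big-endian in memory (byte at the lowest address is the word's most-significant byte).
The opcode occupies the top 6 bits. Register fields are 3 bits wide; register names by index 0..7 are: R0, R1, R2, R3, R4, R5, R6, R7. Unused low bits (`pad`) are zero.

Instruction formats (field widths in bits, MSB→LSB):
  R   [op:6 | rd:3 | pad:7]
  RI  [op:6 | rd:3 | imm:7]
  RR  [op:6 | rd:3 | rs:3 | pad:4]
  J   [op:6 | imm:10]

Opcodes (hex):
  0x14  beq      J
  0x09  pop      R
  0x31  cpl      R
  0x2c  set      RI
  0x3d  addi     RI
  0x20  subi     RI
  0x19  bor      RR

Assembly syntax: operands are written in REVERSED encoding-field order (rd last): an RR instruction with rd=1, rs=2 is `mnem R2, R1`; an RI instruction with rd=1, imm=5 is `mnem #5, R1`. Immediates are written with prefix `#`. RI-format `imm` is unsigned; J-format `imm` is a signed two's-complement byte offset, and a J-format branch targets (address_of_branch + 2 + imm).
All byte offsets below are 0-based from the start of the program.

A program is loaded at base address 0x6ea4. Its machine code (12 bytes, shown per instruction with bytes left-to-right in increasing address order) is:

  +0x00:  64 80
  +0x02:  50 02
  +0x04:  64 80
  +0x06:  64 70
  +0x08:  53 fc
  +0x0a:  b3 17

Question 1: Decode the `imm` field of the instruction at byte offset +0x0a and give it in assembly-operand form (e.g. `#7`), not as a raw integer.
#23

+0x0a: b3 17 ⇒ word 0xb317 (big)
  opcode bits[15:10]=0x2c: set/RI
  rd@[9:7]=0x6 ⇒ R6
  imm@[6:0]=0x17 ⇒ #23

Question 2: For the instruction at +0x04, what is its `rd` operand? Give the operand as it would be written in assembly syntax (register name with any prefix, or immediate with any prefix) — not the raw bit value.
R1

@+04  big-endian(64 80) = 0x6480
  opcode bits[15:10]=0x19: bor/RR
  rd: (w>>7)&0x7=0x1 → R1
  rs: (w>>4)&0x7=0x0 → R0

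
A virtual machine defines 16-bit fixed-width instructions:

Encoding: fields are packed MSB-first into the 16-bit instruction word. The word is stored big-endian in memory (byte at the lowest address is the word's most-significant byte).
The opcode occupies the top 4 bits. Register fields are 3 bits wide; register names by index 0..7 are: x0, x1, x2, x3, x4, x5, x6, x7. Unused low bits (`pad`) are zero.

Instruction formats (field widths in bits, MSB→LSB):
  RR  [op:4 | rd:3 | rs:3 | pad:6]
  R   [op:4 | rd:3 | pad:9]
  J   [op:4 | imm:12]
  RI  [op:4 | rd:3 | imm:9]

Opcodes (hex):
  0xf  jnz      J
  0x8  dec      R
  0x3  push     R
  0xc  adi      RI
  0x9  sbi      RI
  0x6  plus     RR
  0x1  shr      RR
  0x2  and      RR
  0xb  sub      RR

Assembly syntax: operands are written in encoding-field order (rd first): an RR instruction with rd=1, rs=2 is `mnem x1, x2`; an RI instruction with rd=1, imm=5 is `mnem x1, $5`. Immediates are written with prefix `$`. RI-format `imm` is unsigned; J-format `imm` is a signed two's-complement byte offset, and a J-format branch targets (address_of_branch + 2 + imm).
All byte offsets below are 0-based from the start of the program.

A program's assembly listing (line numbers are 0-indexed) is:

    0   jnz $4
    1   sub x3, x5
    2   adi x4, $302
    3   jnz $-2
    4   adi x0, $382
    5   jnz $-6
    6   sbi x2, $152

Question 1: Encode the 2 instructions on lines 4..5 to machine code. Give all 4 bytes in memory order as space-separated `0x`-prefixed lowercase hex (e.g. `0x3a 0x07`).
L4: adi op=0xc:4|rd=0:3|imm=382:9 ⇒ 0xc17e ⇒ big c1 7e
L5: jnz op=0xf:4|imm=-6:12 ⇒ 0xfffa ⇒ big ff fa

0xc1 0x7e 0xff 0xfa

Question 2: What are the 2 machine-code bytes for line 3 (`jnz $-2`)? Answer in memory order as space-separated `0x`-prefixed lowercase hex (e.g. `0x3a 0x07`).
line 3 (jnz): pack op=0xf:4|imm=-2:12 = 0xfffe; big→ ff fe

0xff 0xfe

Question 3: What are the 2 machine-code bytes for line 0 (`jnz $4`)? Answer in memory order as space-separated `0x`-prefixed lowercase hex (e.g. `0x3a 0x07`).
0xf0 0x04

L0: jnz op=0xf:4|imm=4:12 ⇒ 0xf004 ⇒ big f0 04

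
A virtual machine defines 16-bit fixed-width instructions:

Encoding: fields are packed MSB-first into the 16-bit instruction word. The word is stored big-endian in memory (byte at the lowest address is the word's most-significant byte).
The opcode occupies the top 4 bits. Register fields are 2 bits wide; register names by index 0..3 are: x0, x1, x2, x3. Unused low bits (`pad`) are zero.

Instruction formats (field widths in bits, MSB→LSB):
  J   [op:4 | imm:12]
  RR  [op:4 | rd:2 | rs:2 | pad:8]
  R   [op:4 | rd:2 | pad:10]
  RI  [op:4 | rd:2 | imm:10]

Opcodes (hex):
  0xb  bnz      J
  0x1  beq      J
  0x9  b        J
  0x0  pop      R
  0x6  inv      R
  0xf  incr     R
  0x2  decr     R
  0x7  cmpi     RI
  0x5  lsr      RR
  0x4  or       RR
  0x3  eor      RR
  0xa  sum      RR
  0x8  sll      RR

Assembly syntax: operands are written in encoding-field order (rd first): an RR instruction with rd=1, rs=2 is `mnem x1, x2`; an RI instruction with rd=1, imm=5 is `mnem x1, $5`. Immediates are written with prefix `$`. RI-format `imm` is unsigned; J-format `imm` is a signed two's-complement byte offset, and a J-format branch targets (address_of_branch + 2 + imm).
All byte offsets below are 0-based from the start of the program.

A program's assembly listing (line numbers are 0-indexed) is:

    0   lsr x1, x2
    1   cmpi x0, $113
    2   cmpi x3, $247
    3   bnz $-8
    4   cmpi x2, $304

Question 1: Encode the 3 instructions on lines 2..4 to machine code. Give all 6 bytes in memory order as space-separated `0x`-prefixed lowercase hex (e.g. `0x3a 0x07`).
line 2 (cmpi): pack op=0x7:4|rd=3:2|imm=247:10 = 0x7cf7; big→ 7c f7
line 3 (bnz): pack op=0xb:4|imm=-8:12 = 0xbff8; big→ bf f8
line 4 (cmpi): pack op=0x7:4|rd=2:2|imm=304:10 = 0x7930; big→ 79 30

0x7c 0xf7 0xbf 0xf8 0x79 0x30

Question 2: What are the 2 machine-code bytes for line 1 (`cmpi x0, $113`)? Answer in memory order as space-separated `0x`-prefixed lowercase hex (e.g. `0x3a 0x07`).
0x70 0x71

L1: cmpi op=0x7:4|rd=0:2|imm=113:10 ⇒ 0x7071 ⇒ big 70 71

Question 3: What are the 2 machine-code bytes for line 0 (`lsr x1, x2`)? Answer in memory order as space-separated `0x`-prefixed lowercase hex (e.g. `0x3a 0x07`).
0x56 0x00

line 0 (lsr): pack op=0x5:4|rd=1:2|rs=2:2|pad=0:8 = 0x5600; big→ 56 00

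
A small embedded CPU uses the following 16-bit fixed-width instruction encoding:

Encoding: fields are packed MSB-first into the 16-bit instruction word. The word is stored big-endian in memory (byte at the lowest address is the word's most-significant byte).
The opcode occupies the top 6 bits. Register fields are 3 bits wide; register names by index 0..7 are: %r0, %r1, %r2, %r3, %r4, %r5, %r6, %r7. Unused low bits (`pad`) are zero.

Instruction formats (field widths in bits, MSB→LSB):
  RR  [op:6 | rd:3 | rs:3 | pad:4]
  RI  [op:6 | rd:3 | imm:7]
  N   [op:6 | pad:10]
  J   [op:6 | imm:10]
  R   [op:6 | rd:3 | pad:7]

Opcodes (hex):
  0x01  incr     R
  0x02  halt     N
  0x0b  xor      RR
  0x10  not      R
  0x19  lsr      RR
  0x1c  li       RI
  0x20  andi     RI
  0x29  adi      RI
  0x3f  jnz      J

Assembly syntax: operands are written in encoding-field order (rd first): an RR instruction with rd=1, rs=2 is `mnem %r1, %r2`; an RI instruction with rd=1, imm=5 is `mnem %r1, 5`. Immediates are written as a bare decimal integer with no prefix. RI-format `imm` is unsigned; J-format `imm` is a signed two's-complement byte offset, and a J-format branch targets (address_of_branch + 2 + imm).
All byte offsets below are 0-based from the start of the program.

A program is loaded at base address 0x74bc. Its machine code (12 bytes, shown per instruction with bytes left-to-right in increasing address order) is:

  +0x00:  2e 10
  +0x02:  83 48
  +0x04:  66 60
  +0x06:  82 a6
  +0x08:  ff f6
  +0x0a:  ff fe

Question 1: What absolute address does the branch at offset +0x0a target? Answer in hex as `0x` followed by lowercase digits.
[0a] ff fe → 0xfffe
  opcode bits[15:10]=0x3f: jnz/J
  imm@[9:0]=0x3fe (s10→-2) ⇒ -2
  target = base 0x74bc + off 0x0a + 2 + imm -2 = 0x74c6

0x74c6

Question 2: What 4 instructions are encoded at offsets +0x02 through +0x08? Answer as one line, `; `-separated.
andi %r6, 72; lsr %r4, %r6; andi %r5, 38; jnz -10

@+02  big-endian(83 48) = 0x8348
  opcode bits[15:10]=0x20: andi/RI
  [9:7] rd=6 = %r6
  [6:0] imm=72 = 72
@+04  big-endian(66 60) = 0x6660
  opcode bits[15:10]=0x19: lsr/RR
  [9:7] rd=4 = %r4
  [6:4] rs=6 = %r6
@+06  big-endian(82 a6) = 0x82a6
  opcode bits[15:10]=0x20: andi/RI
  [9:7] rd=5 = %r5
  [6:0] imm=38 = 38
@+08  big-endian(ff f6) = 0xfff6
  opcode bits[15:10]=0x3f: jnz/J
  [9:0] imm=1014 (s10→-10) = -10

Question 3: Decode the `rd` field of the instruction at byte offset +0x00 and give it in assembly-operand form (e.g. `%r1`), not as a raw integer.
off 0x00: read 2e 10 as big → 0x2e10
  top 6b → 0xb → xor [RR]
  [9:7] rd=4 = %r4
  [6:4] rs=1 = %r1

%r4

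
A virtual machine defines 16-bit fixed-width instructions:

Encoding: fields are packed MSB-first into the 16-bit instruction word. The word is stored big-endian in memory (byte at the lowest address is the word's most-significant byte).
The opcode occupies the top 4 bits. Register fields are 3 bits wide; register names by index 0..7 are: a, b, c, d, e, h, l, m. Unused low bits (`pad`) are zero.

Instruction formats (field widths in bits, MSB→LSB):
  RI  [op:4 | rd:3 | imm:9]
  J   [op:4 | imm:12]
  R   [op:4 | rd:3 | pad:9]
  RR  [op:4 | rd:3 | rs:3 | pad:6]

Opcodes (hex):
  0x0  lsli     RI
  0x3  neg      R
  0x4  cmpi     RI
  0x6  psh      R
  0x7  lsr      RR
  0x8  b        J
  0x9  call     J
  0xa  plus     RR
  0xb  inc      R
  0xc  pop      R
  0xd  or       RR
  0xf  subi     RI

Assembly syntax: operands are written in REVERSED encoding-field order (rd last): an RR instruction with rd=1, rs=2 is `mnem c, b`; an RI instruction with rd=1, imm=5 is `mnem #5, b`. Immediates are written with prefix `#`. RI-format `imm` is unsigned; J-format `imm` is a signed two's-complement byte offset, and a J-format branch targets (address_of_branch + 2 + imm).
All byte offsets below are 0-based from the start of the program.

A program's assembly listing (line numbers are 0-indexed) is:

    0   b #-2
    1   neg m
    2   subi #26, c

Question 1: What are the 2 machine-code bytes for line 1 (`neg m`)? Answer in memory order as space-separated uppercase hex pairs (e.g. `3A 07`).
3E 00

L1: neg op=0x3:4|rd=7:3|pad=0:9 ⇒ 0x3e00 ⇒ big 3e 00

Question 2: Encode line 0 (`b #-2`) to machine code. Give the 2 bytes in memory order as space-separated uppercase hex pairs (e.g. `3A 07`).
8F FE

L0: b op=0x8:4|imm=-2:12 ⇒ 0x8ffe ⇒ big 8f fe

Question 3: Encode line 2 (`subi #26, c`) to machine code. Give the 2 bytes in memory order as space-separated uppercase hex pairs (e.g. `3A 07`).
L2: subi op=0xf:4|rd=2:3|imm=26:9 ⇒ 0xf41a ⇒ big f4 1a

F4 1A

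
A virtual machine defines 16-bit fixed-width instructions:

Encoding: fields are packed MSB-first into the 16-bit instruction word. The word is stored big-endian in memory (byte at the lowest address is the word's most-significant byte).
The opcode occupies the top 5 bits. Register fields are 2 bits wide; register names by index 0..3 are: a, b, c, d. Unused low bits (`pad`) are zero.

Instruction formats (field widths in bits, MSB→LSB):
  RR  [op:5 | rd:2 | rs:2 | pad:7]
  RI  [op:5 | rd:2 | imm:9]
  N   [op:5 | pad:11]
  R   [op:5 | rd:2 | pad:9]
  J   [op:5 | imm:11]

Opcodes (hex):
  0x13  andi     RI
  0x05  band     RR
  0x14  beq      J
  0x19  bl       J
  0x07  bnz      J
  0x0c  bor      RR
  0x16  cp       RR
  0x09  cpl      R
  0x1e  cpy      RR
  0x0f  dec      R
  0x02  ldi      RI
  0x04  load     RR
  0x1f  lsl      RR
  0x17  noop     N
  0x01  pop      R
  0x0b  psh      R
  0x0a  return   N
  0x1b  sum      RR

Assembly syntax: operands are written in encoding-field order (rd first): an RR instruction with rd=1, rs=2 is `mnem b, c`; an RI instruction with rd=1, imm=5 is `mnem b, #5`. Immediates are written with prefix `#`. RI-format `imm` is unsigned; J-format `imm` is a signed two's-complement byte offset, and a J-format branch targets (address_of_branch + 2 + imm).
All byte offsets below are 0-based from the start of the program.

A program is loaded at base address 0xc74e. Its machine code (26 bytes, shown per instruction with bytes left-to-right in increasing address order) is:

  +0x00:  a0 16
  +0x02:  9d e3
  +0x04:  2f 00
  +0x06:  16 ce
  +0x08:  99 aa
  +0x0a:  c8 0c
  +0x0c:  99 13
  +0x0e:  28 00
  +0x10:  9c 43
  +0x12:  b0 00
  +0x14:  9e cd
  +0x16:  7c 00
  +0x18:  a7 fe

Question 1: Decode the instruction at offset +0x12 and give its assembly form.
[12] b0 00 → 0xb000
  opcode bits[15:11]=0x16: cp/RR
  rd@[10:9]=0x0 ⇒ a
  rs@[8:7]=0x0 ⇒ a

cp a, a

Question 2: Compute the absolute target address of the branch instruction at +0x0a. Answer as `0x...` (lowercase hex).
0xc766

[0a] c8 0c → 0xc80c
  op=0xc80c>>11=0x19 ⇒ bl (J)
  imm: (w>>0)&0x7ff=0xc → #12
  target = base 0xc74e + off 0x0a + 2 + imm 12 = 0xc766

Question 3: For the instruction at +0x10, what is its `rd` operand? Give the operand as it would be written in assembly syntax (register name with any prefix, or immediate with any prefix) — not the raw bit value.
off 0x10: read 9c 43 as big → 0x9c43
  opcode bits[15:11]=0x13: andi/RI
  rd: (w>>9)&0x3=0x2 → c
  imm: (w>>0)&0x1ff=0x43 → #67

c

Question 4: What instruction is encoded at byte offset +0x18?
beq #-2

+0x18: a7 fe ⇒ word 0xa7fe (big)
  top 5b → 0x14 → beq [J]
  [10:0] imm=2046 (s11→-2) = #-2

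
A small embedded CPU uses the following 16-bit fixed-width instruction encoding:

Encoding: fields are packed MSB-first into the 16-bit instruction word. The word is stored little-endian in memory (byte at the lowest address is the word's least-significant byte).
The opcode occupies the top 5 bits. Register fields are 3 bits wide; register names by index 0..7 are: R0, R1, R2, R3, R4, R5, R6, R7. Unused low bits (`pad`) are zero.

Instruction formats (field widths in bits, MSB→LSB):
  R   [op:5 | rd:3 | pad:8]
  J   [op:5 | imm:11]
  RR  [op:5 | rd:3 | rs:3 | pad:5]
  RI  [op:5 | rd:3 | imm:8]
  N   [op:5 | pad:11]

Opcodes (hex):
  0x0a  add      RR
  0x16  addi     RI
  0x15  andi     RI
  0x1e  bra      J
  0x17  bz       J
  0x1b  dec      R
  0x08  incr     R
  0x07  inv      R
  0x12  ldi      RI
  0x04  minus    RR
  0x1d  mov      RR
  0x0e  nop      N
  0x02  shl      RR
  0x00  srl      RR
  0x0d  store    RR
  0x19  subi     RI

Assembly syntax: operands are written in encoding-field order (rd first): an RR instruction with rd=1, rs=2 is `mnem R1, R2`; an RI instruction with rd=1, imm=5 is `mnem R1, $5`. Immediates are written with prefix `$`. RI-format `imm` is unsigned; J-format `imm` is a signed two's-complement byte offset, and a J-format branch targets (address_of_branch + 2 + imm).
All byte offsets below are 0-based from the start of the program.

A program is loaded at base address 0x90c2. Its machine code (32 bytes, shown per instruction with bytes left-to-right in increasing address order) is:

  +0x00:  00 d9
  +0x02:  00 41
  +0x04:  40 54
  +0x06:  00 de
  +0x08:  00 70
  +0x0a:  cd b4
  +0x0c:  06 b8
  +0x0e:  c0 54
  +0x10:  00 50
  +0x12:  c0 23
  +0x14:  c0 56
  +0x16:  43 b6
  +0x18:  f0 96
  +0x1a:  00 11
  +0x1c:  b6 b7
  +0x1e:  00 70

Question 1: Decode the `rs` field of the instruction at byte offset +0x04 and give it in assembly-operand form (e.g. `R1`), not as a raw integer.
@+04  little-endian(40 54) = 0x5440
  op=0x5440>>11=0xa ⇒ add (RR)
  rd: (w>>8)&0x7=0x4 → R4
  rs: (w>>5)&0x7=0x2 → R2

R2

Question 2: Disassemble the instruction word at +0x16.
@+16  little-endian(43 b6) = 0xb643
  opcode bits[15:11]=0x16: addi/RI
  [10:8] rd=6 = R6
  [7:0] imm=67 = $67

addi R6, $67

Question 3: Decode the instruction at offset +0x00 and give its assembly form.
+0x00: 00 d9 ⇒ word 0xd900 (little)
  opcode bits[15:11]=0x1b: dec/R
  rd: (w>>8)&0x7=0x1 → R1

dec R1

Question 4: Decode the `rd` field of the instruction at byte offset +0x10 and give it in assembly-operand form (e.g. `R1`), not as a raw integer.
R0

@+10  little-endian(00 50) = 0x5000
  top 5b → 0xa → add [RR]
  rd: (w>>8)&0x7=0x0 → R0
  rs: (w>>5)&0x7=0x0 → R0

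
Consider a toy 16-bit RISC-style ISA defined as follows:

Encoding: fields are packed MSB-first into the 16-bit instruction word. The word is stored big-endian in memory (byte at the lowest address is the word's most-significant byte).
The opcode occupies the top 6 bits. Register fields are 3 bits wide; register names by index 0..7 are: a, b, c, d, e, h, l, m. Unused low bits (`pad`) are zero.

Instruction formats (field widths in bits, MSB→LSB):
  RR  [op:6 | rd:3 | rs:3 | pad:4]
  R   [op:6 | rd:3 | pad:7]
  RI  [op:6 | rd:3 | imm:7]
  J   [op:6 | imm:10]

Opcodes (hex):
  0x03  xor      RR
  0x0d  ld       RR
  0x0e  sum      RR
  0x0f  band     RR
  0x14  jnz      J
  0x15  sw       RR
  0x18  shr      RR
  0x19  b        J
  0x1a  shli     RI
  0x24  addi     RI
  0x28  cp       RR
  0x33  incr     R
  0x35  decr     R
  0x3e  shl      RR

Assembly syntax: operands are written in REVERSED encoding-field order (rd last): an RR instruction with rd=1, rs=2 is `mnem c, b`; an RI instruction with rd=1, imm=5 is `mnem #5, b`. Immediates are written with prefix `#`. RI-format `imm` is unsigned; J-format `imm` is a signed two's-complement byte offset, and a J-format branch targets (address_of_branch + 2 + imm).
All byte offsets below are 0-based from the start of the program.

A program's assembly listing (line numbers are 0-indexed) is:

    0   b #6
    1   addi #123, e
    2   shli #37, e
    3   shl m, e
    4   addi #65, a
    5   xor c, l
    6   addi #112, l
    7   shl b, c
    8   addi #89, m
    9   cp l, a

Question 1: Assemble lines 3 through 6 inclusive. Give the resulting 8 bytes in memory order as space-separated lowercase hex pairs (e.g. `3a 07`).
fa 70 90 41 0f 20 93 70

L3: shl op=0x3e:6|rd=4:3|rs=7:3|pad=0:4 ⇒ 0xfa70 ⇒ big fa 70
L4: addi op=0x24:6|rd=0:3|imm=65:7 ⇒ 0x9041 ⇒ big 90 41
L5: xor op=0x3:6|rd=6:3|rs=2:3|pad=0:4 ⇒ 0x0f20 ⇒ big 0f 20
L6: addi op=0x24:6|rd=6:3|imm=112:7 ⇒ 0x9370 ⇒ big 93 70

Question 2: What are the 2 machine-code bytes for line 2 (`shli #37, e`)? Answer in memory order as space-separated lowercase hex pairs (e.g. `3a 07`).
line 2 (shli): pack op=0x1a:6|rd=4:3|imm=37:7 = 0x6a25; big→ 6a 25

6a 25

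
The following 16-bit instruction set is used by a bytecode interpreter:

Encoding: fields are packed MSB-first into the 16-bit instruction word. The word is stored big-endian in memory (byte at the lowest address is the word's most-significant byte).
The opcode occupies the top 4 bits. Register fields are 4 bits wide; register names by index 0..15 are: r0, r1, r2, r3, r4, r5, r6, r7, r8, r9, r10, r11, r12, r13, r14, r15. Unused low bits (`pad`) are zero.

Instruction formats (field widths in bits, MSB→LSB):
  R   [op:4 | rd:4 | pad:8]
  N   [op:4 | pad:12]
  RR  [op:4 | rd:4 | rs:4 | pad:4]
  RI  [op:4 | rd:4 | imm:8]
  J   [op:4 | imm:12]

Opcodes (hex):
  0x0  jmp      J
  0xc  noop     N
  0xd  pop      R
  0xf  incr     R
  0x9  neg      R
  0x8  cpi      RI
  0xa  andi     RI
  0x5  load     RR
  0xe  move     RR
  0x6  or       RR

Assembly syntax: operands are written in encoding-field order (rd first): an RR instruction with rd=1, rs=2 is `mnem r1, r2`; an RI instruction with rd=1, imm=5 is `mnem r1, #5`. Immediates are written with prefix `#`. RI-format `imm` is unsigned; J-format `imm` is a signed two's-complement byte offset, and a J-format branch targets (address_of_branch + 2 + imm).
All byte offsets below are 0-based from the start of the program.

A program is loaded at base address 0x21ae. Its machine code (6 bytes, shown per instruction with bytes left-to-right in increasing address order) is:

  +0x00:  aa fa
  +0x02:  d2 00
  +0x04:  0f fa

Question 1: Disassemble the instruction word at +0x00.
+0x00: aa fa ⇒ word 0xaafa (big)
  op=0xaafa>>12=0xa ⇒ andi (RI)
  rd@[11:8]=0xa ⇒ r10
  imm@[7:0]=0xfa ⇒ #250

andi r10, #250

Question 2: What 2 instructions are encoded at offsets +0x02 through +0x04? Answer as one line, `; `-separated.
pop r2; jmp #-6

@+02  big-endian(d2 00) = 0xd200
  op=0xd200>>12=0xd ⇒ pop (R)
  rd@[11:8]=0x2 ⇒ r2
@+04  big-endian(0f fa) = 0x0ffa
  op=0x0ffa>>12=0x0 ⇒ jmp (J)
  imm@[11:0]=0xffa (s12→-6) ⇒ #-6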